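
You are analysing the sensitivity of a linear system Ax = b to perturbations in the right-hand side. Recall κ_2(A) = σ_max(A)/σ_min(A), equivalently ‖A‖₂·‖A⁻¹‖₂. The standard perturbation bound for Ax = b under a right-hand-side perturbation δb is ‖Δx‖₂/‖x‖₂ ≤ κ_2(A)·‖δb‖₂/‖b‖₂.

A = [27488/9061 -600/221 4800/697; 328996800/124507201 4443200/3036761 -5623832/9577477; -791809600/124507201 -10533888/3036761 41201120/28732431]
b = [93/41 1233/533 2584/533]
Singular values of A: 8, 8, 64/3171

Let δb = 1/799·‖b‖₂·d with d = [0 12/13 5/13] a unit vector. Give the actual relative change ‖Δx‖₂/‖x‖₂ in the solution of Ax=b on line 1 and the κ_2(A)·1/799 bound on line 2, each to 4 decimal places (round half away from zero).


0.0018
0.4961

largest singular value 8, smallest 64/3171
condition number: 8 ÷ (64/3171) = 396.3750
κ_2(A)·‖δb‖/‖b‖ = 0.4961
solve Ax = b  →  x = [-67.5365 161.1126 93.5956]
2-norm of b is 5.8310; of x, 198.1882
with δb = [0.0000 0.0067 0.0028], A·Δx = δb → ‖Δx‖ = 0.3616
dividing the unrounded norms, ‖Δx‖/‖x‖ = 0.0018
tightness: 0.0018 against a bound of 0.4961 (unrounded ratio ≈ 0.0037)


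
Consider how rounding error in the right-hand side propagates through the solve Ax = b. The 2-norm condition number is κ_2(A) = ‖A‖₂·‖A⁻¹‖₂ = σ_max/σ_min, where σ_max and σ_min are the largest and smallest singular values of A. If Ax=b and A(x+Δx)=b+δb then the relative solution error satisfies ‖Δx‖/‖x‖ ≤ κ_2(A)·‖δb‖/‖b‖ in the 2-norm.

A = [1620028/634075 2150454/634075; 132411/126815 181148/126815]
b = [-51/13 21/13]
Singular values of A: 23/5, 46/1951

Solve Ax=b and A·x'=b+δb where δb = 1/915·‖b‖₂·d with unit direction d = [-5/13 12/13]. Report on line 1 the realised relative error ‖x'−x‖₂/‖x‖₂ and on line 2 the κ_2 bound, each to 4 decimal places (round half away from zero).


from the listed singular values, σ₁ = 23/5, σ_n = 46/1951
κ = σ_max/σ_min = (23/5)/(46/1951) = 195.1000
perturbation bound = 195.1000·1/915 = 0.2132
solve Ax = b  →  x = [-102.1826 75.8217]
2-norm of b is 4.2426; of x, 127.2408
δb = ε·‖b‖·d = [-0.0018 0.0043]; solving A·Δx = δb gives ‖Δx‖ = 0.1967
relative error = 0.0015
tightness: 0.0015 against a bound of 0.2132 (unrounded ratio ≈ 0.0072)

0.0015
0.2132


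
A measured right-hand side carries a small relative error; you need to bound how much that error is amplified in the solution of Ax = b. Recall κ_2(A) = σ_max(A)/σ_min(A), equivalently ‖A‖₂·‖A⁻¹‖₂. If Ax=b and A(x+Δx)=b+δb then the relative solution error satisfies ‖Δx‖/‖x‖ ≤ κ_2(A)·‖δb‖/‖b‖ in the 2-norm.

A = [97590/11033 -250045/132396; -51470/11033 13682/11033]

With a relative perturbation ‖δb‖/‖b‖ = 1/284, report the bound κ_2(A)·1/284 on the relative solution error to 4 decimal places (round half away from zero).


0.1714

form AᵀA = [42121000/421201 -18946045/842402; -18946045/842402 309615529/60652944] with trace 6375039529/60652944 and determinant 70644025/15163236
eigenvalues of AᵀA: λ = (tr ± √(tr²−4·det))/2 = 1681/16, 168100/3790809
κ_2(A) = √(λ_max/λ_min) = √((1681/16) / (168100/3790809)) = 48.6750
bound on ‖Δx‖/‖x‖: κ·ε = 48.6750·1/284 = 0.1714


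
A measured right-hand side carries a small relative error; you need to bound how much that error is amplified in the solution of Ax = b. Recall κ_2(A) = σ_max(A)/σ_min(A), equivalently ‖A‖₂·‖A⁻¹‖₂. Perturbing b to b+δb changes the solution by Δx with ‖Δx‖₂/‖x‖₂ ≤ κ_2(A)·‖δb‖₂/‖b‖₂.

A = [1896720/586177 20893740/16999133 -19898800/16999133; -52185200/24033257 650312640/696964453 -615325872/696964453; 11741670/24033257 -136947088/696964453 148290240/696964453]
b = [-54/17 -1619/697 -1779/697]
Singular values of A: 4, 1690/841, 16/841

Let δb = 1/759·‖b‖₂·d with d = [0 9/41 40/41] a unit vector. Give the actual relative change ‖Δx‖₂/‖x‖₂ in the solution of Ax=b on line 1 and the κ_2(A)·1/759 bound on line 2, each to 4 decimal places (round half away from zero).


0.0021
0.2770

σ_max = 4, σ_min = 16/841
κ = σ_max/σ_min = 4/(16/841) = 210.2500
perturbation bound = 210.2500·1/759 = 0.2770
solve Ax = b  →  x = [-0.1601 -109.8842 -113.1073]
‖b‖ = 4.6904, ‖x‖ = 157.6954
Δx = A⁻¹·δb where δb = 1/759·4.6904·d; ‖Δx‖ = 0.3248
dividing the unrounded norms, ‖Δx‖/‖x‖ = 0.0021
realised/bound (from unrounded values) ≈ 0.0074


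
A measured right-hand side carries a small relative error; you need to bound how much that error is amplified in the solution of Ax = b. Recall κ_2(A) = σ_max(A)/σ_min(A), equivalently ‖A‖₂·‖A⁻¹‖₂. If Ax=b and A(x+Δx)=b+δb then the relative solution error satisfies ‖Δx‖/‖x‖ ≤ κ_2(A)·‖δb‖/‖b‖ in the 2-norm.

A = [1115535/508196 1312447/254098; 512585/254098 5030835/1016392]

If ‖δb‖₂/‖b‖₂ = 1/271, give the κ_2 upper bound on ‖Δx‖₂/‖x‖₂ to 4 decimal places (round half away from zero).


0.4974

AᵀA = [2729360125/307090576 6548028165/307090576; 6548028165/307090576 62865130609/1228362304]; tr = 436583261/7268416, det = 23088025/116294656
solving λ² − 436583261/7268416·λ + 23088025/116294656 = 0 gives λ = 961/16, 24025/7268416
κ = σ_max/σ_min = (31/4)/(155/2696) = 134.8000
perturbation bound = 134.8000·1/271 = 0.4974


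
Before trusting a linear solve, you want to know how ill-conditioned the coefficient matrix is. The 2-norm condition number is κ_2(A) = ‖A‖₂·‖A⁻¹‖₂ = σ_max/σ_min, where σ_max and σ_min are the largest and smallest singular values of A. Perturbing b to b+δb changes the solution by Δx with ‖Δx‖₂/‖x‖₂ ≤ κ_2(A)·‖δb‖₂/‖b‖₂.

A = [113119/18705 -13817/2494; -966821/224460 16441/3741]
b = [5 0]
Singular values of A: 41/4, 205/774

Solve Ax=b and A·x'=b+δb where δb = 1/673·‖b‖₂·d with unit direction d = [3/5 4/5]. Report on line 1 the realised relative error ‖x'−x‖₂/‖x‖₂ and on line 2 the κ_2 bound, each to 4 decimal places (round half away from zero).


σ_max = 41/4, σ_min = 205/774
κ_2(A) = (41/4) / (205/774) = 38.7000
κ_2(A)·‖δb‖/‖b‖ = 0.0575
solve Ax = b  →  x = [8.0942 7.9331]
2-norm of b is 5.0000; of x, 11.3335
with δb = [0.0045 0.0059], A·Δx = δb → ‖Δx‖ = 0.0281
realised ‖Δx‖/‖x‖ = 0.0025
so the bound overstates the realised error by a factor of ≈ 23.2338 (computed from the unrounded values)

0.0025
0.0575


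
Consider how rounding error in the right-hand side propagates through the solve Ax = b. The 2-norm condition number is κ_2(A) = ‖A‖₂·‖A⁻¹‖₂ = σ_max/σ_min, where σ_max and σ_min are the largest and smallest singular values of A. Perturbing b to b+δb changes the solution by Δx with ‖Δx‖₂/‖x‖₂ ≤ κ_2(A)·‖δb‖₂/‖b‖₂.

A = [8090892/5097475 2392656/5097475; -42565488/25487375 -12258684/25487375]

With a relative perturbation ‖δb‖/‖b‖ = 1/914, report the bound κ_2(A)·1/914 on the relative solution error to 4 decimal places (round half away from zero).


0.3077

M = AᵀA = [4100337815184/772421265625 1195915456512/772421265625; 1195915456512/772421265625 348864924816/772421265625]. tr(M)=7118724384/1235874025, det(M)=20736/49434961
solving λ² − 7118724384/1235874025·λ + 20736/49434961 = 0 gives λ = 144/25, 3600/49434961
κ_2(A) = √(λ_max/λ_min) = √((144/25) / (3600/49434961)) = 281.2400
worst-case relative error ≤ 281.2400 × 1/914 = 0.3077


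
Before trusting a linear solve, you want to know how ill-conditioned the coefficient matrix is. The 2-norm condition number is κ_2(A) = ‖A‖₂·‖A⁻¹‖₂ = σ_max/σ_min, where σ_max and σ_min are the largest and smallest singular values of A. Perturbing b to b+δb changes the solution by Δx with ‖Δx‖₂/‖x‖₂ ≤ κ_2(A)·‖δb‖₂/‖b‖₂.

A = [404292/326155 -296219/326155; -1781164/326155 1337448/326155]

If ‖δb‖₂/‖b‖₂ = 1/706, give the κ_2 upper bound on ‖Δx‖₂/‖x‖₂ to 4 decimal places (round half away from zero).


AᵀA = [396906272/12656405 -297676764/12656405; -297676764/12656405 223261493/12656405]; tr = 124033553/2531281, det = 38416/2531281
solving λ² − 124033553/2531281·λ + 38416/2531281 = 0 gives λ = 49, 784/2531281
κ = σ_max/σ_min = 7/(28/1591) = 397.7500
perturbation bound = 397.7500·1/706 = 0.5634

0.5634


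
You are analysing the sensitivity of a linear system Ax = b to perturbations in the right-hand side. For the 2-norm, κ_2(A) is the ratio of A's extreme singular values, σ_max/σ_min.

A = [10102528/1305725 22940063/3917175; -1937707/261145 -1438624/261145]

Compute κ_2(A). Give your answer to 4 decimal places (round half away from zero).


M = AᵀA = [232971203849/2027250625 524167673504/6081751875; 524167673504/6081751875 1179447406009/18245255625]. tr(M)=131047529626/729810225, det(M)=20151121/29192409
eigenvalues of AᵀA: λ = (tr ± √(tr²−4·det))/2 = 4489/25, 112225/29192409
κ = σ_max/σ_min = (67/5)/(335/5403) = 216.1200

216.1200


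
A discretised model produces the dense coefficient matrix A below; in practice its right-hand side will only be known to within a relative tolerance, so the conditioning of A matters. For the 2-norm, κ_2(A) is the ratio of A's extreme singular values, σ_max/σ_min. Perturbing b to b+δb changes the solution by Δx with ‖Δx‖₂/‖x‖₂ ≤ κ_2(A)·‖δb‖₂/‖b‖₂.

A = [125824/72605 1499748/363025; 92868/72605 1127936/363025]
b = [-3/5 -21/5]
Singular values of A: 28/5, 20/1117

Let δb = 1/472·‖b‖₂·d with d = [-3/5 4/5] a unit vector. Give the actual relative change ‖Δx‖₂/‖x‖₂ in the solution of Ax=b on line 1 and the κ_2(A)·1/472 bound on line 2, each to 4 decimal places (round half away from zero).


0.0030
0.6626

σ_max = 28/5, σ_min = 20/1117
κ = σ_max/σ_min = (28/5)/(20/1117) = 312.7600
perturbation bound = 312.7600·1/472 = 0.6626
solve Ax = b  →  x = [154.4555 -64.9368]
2-norm of b is 4.2426; of x, 167.5509
Δx = A⁻¹·δb where δb = 1/472·4.2426·d; ‖Δx‖ = 0.5020
dividing the unrounded norms, ‖Δx‖/‖x‖ = 0.0030
so the bound overstates the realised error by a factor of ≈ 221.1558 (computed from the unrounded values)


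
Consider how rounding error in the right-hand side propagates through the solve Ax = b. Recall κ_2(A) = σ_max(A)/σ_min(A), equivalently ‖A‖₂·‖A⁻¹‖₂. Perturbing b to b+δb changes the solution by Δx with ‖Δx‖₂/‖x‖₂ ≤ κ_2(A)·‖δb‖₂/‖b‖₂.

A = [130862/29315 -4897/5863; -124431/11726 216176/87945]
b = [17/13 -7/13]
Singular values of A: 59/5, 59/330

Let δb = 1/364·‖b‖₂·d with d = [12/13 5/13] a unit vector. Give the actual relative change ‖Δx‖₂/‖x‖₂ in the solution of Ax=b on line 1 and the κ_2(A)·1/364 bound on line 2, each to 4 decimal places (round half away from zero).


σ_max = 59/5, σ_min = 59/330
κ = σ_max/σ_min = (59/5)/(59/330) = 66.0000
κ_2(A)·‖δb‖/‖b‖ = 0.1813
solve Ax = b  →  x = [1.3105 5.4382]
2-norm of b is 1.4142; of x, 5.5939
re-solving with b+δb shifts x by Δx of norm 0.0217
realised ‖Δx‖/‖x‖ = 0.0039
realised/bound (from unrounded values) ≈ 0.0214

0.0039
0.1813


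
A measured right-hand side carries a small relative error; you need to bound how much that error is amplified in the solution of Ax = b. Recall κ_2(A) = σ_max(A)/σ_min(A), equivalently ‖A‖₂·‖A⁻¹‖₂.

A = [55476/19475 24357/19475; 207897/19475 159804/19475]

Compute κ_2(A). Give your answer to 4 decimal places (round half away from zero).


M = AᵀA = [5508477/45125 4113504/45125; 4113504/45125 3108933/45125]. tr(M)=1723482/9025, det(M)=22667121/225625
eigenvalues of AᵀA: λ = (tr ± √(tr²−4·det))/2 = 4761/25, 4761/9025
κ_2(A) = √(λ_max/λ_min) = √((4761/25) / (4761/9025)) = 19.0000

19.0000


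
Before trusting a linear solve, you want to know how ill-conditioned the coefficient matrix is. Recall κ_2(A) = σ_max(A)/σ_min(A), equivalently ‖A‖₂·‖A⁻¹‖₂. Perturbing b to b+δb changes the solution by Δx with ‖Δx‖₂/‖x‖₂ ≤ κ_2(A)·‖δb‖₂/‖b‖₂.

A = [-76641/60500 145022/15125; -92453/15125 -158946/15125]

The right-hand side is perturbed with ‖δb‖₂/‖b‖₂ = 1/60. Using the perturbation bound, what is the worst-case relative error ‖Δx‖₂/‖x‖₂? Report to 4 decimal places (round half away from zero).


0.0504

M = AᵀA = [5705390329/146410000 953310141/18301250; 953310141/18301250 1851808456/9150625]. tr(M)=56534921/234256, det(M)=302934025/58564
char-poly roots: 3481/16 and 348100/14641
κ = σ_max/σ_min = (59/4)/(590/121) = 3.0250
bound on ‖Δx‖/‖x‖: κ·ε = 3.0250·1/60 = 0.0504


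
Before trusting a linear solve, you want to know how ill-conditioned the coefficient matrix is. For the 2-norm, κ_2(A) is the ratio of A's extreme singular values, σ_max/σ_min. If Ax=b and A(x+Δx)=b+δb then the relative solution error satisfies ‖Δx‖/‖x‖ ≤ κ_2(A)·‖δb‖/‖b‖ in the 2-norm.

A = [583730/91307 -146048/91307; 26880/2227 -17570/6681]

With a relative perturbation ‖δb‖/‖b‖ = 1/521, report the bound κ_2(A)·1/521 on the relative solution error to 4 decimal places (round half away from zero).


0.1509

M = AᵀA = [5381733700/28847641 -1210684160/28847641; -1210684160/28847641 2459872324/259628769]. tr(M)=30276904/154449, det(M)=960400/154449
char-poly roots: 196 and 4900/154449
so κ_2 = √(196 / (4900/154449)) = 78.6000
κ_2(A)·‖δb‖/‖b‖ = 0.1509


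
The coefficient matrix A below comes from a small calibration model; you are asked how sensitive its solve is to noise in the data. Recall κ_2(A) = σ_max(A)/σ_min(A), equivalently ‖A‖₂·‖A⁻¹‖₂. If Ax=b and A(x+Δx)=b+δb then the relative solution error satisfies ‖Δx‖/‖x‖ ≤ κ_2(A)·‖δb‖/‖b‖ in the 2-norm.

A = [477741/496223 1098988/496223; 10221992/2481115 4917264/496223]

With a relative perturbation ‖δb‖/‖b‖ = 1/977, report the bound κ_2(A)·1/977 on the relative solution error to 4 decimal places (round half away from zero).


M = AᵀA = [65553261169/3662065225 31463052588/732413045; 31463052588/732413045 15102474640/146482609]. tr(M)=2621983001/21669025, det(M)=3748096/21669025
solving λ² − 2621983001/21669025·λ + 3748096/21669025 = 0 gives λ = 121, 30976/21669025
κ = σ_max/σ_min = 11/(176/4655) = 290.9375
bound on ‖Δx‖/‖x‖: κ·ε = 290.9375·1/977 = 0.2978

0.2978


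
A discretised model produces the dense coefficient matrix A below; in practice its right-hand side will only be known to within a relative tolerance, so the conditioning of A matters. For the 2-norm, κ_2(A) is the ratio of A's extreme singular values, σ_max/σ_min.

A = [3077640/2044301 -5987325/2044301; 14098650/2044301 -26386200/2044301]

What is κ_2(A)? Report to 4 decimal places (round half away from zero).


293.3000

form AᵀA = [123880904100/2486119321 -232264503000/2486119321; -232264503000/2486119321 435502445625/2486119321] with trace 1935582525/8602489 and determinant 5062500/8602489
char-poly roots: 225 and 22500/8602489
κ_2(A) = √(λ_max/λ_min) = √(225 / (22500/8602489)) = 293.3000


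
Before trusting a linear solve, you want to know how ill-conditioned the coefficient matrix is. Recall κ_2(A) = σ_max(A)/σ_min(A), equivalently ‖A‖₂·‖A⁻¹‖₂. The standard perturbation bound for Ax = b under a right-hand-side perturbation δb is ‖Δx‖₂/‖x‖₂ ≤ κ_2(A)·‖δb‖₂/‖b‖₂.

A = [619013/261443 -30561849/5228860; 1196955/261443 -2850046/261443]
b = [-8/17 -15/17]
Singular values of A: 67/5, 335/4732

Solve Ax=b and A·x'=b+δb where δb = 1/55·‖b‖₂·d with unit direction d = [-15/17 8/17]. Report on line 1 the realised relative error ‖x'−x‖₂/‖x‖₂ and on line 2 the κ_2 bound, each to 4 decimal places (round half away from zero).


σ_max = 67/5, σ_min = 335/4732
κ = σ_max/σ_min = (67/5)/(335/4732) = 189.2800
bound on ‖Δx‖/‖x‖: κ·ε = 189.2800·1/55 = 3.4415
solve Ax = b  →  x = [-0.0287 0.0689]
‖b‖ = 1.0000, ‖x‖ = 0.0746
re-solving with b+δb shifts x by Δx of norm 0.2568
dividing the unrounded norms, ‖Δx‖/‖x‖ = 3.4415
so the bound is sharp here: realised error equals the bound

3.4415
3.4415


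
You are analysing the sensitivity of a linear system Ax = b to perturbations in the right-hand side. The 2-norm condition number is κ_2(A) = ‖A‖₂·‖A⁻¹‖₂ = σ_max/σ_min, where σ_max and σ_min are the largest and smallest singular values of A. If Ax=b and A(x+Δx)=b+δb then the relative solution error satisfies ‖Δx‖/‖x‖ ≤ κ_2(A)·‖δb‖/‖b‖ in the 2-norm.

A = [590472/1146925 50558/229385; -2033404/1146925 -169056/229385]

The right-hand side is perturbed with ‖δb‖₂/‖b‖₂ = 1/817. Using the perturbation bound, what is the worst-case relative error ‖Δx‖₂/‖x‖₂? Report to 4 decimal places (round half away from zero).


AᵀA = [7173422416/2104699129 2988897840/2104699129; 2988897840/2104699129 1245441700/2104699129]; tr = 49815764/12453841, det = 1600/12453841
eigenvalues of AᵀA: λ = (tr ± √(tr²−4·det))/2 = 4, 400/12453841
so κ_2 = √(4 / (400/12453841)) = 352.9000
worst-case relative error ≤ 352.9000 × 1/817 = 0.4319

0.4319


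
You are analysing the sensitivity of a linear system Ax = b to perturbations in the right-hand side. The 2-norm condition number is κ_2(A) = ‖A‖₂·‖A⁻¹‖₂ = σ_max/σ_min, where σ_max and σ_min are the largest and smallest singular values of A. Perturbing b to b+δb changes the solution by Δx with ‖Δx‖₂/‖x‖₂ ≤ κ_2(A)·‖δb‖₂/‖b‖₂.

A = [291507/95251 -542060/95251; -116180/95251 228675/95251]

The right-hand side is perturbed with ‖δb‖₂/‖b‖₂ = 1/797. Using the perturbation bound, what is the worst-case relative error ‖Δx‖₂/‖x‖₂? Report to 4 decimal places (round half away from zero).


0.1514

form AᵀA = [34275713/3157937 -64247040/3157937; -64247040/3157937 120473825/3157937] with trace 9102914/185761 and determinant 30625/185761
solving λ² − 9102914/185761·λ + 30625/185761 = 0 gives λ = 49, 625/185761
σ_max=√49=7, σ_min=√(625/185761)=(25/431) → κ = 120.6800
worst-case relative error ≤ 120.6800 × 1/797 = 0.1514


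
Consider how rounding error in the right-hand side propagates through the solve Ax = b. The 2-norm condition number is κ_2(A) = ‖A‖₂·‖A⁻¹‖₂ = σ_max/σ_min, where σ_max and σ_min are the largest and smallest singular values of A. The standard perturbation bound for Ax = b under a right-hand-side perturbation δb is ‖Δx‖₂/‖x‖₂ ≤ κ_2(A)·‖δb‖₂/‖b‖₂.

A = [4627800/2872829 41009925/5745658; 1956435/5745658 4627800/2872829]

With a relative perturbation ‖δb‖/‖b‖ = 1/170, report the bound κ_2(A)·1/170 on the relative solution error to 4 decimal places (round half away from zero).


AᵀA = [53238411225/19638659044 59143284000/4909664761; 59143284000/4909664761 1051445615625/19638659044]; tr = 328579425/5841362, det = 1265625/46730896
eigenvalues of AᵀA: λ = (tr ± √(tr²−4·det))/2 = 225/4, 5625/11682724
σ_max=√(225/4)=(15/2), σ_min=√(5625/11682724)=(75/3418) → κ = 341.8000
worst-case relative error ≤ 341.8000 × 1/170 = 2.0106

2.0106


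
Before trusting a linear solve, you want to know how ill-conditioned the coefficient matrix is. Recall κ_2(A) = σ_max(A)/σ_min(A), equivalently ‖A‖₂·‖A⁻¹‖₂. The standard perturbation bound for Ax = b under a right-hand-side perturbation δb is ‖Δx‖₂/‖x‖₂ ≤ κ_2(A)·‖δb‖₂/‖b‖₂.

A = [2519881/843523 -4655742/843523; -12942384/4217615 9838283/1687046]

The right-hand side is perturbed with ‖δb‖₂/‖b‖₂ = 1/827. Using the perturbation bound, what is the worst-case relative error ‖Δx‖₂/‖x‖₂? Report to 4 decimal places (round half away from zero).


0.2069

form AᵀA = [387931403041/21151339225 -145451839806/4230267845; -145451839806/4230267845 218187332545/3384214276] with trace 24243629501/292752100 and determinant 68574961/292752100
solving λ² − 24243629501/292752100·λ + 68574961/292752100 = 0 gives λ = 8281/100, 8281/2927521
so κ_2 = √((8281/100) / (8281/2927521)) = 171.1000
bound on ‖Δx‖/‖x‖: κ·ε = 171.1000·1/827 = 0.2069


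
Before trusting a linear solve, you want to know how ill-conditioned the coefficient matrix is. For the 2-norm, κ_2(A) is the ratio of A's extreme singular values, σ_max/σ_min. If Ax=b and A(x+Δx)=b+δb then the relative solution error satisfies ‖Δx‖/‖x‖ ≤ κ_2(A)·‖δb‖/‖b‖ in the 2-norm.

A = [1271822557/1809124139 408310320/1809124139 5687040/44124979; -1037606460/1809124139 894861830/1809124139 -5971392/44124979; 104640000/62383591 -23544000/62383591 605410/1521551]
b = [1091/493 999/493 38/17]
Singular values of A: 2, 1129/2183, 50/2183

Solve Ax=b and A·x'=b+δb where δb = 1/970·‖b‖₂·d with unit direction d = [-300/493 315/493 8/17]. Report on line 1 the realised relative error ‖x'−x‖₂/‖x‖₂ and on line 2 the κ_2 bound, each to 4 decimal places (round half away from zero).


σ_max = 2, σ_min = 50/2183
κ = σ_max/σ_min = 2/(50/2183) = 87.3200
κ_2(A)·‖δb‖/‖b‖ = 0.0900
solve Ax = b  →  x = [-7.1250 7.5489 42.8146]
‖b‖ = 3.7417, ‖x‖ = 44.0550
with δb = [-0.0023 0.0025 0.0018], A·Δx = δb → ‖Δx‖ = 0.1684
dividing the unrounded norms, ‖Δx‖/‖x‖ = 0.0038
so the bound overstates the realised error by a factor of ≈ 23.5484 (computed from the unrounded values)

0.0038
0.0900


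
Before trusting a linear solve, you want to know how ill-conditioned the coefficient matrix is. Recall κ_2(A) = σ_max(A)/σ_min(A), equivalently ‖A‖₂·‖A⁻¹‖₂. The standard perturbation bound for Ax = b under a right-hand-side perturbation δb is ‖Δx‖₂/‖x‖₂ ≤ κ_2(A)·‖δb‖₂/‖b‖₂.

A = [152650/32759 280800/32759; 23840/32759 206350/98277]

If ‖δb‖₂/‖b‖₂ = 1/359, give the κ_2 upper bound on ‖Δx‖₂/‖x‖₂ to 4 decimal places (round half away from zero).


M = AᵀA = [835300/37553 4672000/112659; 4672000/112659 26322500/337977]. tr(M)=1990600/19881, det(M)=250000/19881
char-poly roots: 100 and 2500/19881
so κ_2 = √(100 / (2500/19881)) = 28.2000
perturbation bound = 28.2000·1/359 = 0.0786

0.0786


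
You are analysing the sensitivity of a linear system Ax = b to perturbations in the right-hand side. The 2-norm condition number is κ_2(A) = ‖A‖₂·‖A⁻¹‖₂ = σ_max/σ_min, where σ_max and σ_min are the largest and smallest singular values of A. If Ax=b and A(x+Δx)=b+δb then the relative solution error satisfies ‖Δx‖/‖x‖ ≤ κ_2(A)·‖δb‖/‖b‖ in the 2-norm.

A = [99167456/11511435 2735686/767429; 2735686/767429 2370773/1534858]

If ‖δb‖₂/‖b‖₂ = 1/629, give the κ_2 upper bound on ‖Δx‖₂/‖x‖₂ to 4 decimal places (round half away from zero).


0.2707

AᵀA = [68154315709444/784101395025 1893098815529/52273426335; 1893098815529/52273426335 210393350177/13939580356]; tr = 1893229388329/18558612900, det = 1664966416/4639653225
λ_max, λ_min = (1893229388329/18558612900 ± √3583823125357302771549841/344422112772046410000)/2 = 10201/100, 652864/185586129
so κ_2 = √((10201/100) / (652864/185586129)) = 170.2875
κ_2(A)·‖δb‖/‖b‖ = 0.2707


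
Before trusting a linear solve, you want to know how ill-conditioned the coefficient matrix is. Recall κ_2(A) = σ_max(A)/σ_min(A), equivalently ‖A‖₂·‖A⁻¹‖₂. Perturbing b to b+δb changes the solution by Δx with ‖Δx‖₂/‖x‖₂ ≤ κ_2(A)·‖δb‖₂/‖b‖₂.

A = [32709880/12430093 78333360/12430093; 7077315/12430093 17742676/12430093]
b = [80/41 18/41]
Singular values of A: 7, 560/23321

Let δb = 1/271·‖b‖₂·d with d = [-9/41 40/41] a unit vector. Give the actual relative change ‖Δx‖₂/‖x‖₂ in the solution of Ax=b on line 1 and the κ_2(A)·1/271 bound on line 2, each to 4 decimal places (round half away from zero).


1.0757
1.0757

largest singular value 7, smallest 560/23321
κ = σ_max/σ_min = 7/(560/23321) = 291.5125
perturbation bound = 291.5125·1/271 = 1.0757
solve Ax = b  →  x = [0.1099 0.2637]
‖b‖ = 2.0000, ‖x‖ = 0.2857
δb = ε·‖b‖·d = [-0.0016 0.0072]; solving A·Δx = δb gives ‖Δx‖ = 0.3073
dividing the unrounded norms, ‖Δx‖/‖x‖ = 1.0757
tightness: 1.0757 against a bound of 1.0757; the bound is attained (ratio 1)


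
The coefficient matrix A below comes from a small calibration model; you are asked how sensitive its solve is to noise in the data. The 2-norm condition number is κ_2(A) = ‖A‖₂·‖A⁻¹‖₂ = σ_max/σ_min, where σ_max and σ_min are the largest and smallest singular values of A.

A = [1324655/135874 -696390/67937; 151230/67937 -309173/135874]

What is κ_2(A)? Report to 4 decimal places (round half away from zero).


AᵀA = [1098270625/10982596 -288290520/2745649; -288290520/2745649 1210841209/10982596]; tr = 1154555917/5491298, det = 17682025/43930384
solving λ² − 1154555917/5491298·λ + 17682025/43930384 = 0 gives λ = 841/4, 21025/10982596
κ_2(A) = √(λ_max/λ_min) = √((841/4) / (21025/10982596)) = 331.4000

331.4000


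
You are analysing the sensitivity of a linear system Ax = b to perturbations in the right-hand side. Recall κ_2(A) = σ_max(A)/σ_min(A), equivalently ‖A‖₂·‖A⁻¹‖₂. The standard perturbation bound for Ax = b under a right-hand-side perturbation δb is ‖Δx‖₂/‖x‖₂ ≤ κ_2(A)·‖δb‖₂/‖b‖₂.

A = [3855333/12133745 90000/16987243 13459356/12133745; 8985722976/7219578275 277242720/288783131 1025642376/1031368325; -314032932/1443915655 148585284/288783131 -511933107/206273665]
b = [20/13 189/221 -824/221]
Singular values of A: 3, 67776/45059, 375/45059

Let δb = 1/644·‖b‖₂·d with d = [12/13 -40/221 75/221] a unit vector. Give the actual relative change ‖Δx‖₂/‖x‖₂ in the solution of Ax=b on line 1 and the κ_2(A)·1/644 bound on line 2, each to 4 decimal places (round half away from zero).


0.5163
0.5597

largest singular value 3, smallest 375/45059
κ = σ_max/σ_min = 3/(375/45059) = 360.4720
perturbation bound = 360.4720·1/644 = 0.5597
solve Ax = b  →  x = [-0.0668 -0.4814 1.4084]
2-norm of b is 4.1231; of x, 1.4899
Δx = A⁻¹·δb where δb = 1/644·4.1231·d; ‖Δx‖ = 0.7693
realised ‖Δx‖/‖x‖ = 0.5163
tightness: 0.5163 against a bound of 0.5597 (unrounded ratio ≈ 0.9225)


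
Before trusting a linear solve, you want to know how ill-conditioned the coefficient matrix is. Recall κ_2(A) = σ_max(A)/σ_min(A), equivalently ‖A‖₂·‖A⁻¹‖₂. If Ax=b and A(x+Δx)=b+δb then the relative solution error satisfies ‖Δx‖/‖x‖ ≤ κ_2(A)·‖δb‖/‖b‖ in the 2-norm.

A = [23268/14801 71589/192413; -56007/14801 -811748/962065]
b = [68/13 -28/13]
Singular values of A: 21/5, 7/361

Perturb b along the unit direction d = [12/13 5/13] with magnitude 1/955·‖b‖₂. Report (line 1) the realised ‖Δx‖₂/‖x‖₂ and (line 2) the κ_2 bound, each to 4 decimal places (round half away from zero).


0.0015
0.2268

largest singular value 21/5, smallest 7/361
condition number: (21/5) ÷ (7/361) = 216.6000
bound on ‖Δx‖/‖x‖: κ·ε = 216.6000·1/955 = 0.2268
solve Ax = b  →  x = [-44.3531 201.4634]
2-norm of b is 5.6569; of x, 206.2879
re-solving with b+δb shifts x by Δx of norm 0.3055
relative error = 0.0015
realised/bound (from unrounded values) ≈ 0.0065


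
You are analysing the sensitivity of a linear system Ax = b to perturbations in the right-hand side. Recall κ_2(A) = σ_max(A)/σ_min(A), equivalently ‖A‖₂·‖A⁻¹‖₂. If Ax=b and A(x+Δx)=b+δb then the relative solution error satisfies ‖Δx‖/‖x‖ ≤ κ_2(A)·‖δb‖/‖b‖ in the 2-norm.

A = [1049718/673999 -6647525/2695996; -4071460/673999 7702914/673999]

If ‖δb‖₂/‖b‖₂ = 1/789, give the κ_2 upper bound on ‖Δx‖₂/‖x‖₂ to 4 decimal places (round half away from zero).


0.0766

form AᵀA = [10516772404/270240721 -39389188455/540481442; -39389188455/540481442 591045647881/4323851536] with trace 2627384105/14961424 and determinant 7890481/935089
solving λ² − 2627384105/14961424·λ + 7890481/935089 = 0 gives λ = 2809/16, 44944/935089
κ_2(A) = √(λ_max/λ_min) = √((2809/16) / (44944/935089)) = 60.4375
perturbation bound = 60.4375·1/789 = 0.0766


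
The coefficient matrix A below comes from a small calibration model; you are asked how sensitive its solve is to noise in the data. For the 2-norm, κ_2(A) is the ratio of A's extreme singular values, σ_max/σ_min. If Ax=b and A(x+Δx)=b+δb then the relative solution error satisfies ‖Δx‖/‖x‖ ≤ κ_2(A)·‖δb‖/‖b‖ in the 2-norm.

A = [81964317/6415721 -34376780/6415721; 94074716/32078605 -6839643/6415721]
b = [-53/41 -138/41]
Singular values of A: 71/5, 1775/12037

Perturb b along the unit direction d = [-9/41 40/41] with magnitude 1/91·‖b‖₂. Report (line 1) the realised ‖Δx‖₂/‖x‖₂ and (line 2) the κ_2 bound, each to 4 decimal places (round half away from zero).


from the listed singular values, σ₁ = 71/5, σ_n = 1775/12037
condition number: (71/5) ÷ (1775/12037) = 96.2960
bound on ‖Δx‖/‖x‖: κ·ε = 96.2960·1/91 = 1.0582
solve Ax = b  →  x = [-7.9547 -18.7251]
2-norm of b is 3.6056; of x, 20.3447
Δx = A⁻¹·δb where δb = 1/91·3.6056·d; ‖Δx‖ = 0.2687
realised ‖Δx‖/‖x‖ = 0.0132
so the bound overstates the realised error by a factor of ≈ 80.1250 (computed from the unrounded values)

0.0132
1.0582


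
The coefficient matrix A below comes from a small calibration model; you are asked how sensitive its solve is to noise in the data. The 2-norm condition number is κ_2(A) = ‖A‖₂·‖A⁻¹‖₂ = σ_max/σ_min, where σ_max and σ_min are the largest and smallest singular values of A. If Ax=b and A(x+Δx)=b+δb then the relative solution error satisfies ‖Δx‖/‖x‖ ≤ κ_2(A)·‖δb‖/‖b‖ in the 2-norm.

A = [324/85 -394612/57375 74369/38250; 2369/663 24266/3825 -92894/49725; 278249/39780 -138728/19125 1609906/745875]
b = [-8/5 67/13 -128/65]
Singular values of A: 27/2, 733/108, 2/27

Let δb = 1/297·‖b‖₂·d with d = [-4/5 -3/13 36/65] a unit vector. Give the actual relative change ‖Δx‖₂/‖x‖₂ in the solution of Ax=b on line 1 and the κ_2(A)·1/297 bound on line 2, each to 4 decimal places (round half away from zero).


largest singular value 27/2, smallest 2/27
κ = σ_max/σ_min = (27/2)/(2/27) = 182.2500
worst-case relative error ≤ 182.2500 × 1/297 = 0.6136
solve Ax = b  →  x = [0.3806 -3.2628 -13.1109]
‖b‖ = 5.7446, ‖x‖ = 13.5161
Δx = A⁻¹·δb where δb = 1/297·5.7446·d; ‖Δx‖ = 0.2611
realised ‖Δx‖/‖x‖ = 0.0193
realised/bound (from unrounded values) ≈ 0.0315

0.0193
0.6136


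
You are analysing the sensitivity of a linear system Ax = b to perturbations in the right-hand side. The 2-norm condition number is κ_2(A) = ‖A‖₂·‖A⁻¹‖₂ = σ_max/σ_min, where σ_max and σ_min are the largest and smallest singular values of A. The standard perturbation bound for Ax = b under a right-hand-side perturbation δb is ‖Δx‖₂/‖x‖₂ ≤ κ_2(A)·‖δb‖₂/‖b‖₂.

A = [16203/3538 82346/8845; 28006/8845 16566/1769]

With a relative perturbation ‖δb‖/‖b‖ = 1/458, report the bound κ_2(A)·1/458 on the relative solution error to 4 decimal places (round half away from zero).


form AᵀA = [11534809/372100 268983/3721; 268983/3721 16220776/93025] with trace 76417913/372100 and determinant 418161601/2325625
char-poly roots: 20449/100 and 81796/93025
so κ_2 = √((20449/100) / (81796/93025)) = 15.2500
perturbation bound = 15.2500·1/458 = 0.0333

0.0333


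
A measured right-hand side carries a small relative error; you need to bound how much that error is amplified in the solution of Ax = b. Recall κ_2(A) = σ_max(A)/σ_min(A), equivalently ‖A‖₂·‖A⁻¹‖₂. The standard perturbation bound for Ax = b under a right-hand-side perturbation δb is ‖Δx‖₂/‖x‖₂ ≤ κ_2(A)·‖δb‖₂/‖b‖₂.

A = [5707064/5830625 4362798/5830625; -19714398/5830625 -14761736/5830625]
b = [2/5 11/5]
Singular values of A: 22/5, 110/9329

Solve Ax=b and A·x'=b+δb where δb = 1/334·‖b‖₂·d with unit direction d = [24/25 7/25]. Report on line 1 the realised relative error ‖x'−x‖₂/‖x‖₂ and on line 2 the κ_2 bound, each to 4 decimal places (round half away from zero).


0.0067
1.1172

largest singular value 22/5, smallest 110/9329
condition number: (22/5) ÷ (110/9329) = 373.1600
worst-case relative error ≤ 373.1600 × 1/334 = 1.1172
solve Ax = b  →  x = [-51.2491 67.5745]
2-norm of b is 2.2361; of x, 84.8103
δb = ε·‖b‖·d = [0.0064 0.0019]; solving A·Δx = δb gives ‖Δx‖ = 0.5678
dividing the unrounded norms, ‖Δx‖/‖x‖ = 0.0067
tightness: 0.0067 against a bound of 1.1172 (unrounded ratio ≈ 0.0060)


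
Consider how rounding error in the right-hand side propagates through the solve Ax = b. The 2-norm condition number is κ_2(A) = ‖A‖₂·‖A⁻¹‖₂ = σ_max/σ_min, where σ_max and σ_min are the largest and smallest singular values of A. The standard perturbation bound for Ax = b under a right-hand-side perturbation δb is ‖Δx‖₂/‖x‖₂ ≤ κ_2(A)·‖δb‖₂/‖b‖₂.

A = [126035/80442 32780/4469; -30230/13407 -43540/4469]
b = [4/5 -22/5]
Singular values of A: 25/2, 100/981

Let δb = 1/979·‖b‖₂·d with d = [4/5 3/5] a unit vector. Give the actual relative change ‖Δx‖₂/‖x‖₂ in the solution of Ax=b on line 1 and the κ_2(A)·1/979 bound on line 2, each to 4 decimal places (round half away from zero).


0.0023
0.1253

largest singular value 25/2, smallest 100/981
κ = σ_max/σ_min = (25/2)/(100/981) = 122.6250
κ_2(A)·‖δb‖/‖b‖ = 0.1253
solve Ax = b  →  x = [19.2117 -3.9946]
‖b‖ = 4.4721, ‖x‖ = 19.6226
with δb = [0.0037 0.0027], A·Δx = δb → ‖Δx‖ = 0.0448
dividing the unrounded norms, ‖Δx‖/‖x‖ = 0.0023
realised/bound (from unrounded values) ≈ 0.0182


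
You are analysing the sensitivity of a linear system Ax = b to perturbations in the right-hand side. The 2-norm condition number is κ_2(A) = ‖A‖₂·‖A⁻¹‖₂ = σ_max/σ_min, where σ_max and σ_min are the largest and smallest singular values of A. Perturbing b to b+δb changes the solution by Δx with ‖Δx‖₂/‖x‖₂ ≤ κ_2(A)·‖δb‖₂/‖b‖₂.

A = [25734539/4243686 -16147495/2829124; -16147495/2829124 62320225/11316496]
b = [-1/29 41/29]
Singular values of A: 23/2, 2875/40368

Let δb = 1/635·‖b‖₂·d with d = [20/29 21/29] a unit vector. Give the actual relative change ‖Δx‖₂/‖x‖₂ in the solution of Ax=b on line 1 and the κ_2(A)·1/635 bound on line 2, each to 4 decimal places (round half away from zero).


σ_max = 23/2, σ_min = 2875/40368
κ_2(A) = (23/2) / (2875/40368) = 161.4720
κ_2(A)·‖δb‖/‖b‖ = 0.2543
solve Ax = b  →  x = [9.6205 10.2276]
‖b‖₂ = 1.4142 and ‖x‖₂ = 14.0413
with δb = [0.0015 0.0016], A·Δx = δb → ‖Δx‖ = 0.0313
relative error = 0.0022
tightness: 0.0022 against a bound of 0.2543 (unrounded ratio ≈ 0.0088)

0.0022
0.2543


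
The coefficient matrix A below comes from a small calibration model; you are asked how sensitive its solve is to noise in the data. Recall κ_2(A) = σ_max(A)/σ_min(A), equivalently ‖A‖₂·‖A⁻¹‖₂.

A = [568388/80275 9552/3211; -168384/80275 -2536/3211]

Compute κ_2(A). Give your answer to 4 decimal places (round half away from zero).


98.8000

M = AᵀA = [562268944/10310521 234250560/10310521; 234250560/10310521 97672000/10310521]. tr(M)=3904976/61009, det(M)=25600/61009
solving λ² − 3904976/61009·λ + 25600/61009 = 0 gives λ = 64, 400/61009
so κ_2 = √(64 / (400/61009)) = 98.8000


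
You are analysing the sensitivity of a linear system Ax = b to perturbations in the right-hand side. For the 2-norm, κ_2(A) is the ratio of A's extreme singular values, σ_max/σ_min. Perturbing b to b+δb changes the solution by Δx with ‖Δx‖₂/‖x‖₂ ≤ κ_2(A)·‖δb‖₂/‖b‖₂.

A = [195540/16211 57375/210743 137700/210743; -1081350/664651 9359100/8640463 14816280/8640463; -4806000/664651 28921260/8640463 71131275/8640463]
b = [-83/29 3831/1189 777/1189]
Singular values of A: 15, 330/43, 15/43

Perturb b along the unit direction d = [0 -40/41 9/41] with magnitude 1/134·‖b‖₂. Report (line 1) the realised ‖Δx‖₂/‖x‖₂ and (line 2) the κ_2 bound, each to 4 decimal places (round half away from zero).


0.0108
0.3209

largest singular value 15, smallest 15/43
κ = σ_max/σ_min = 15/(15/43) = 43.0000
perturbation bound = 43.0000·1/134 = 0.3209
solve Ax = b  →  x = [-0.2347 7.9218 -3.3477]
‖b‖ = 4.3589, ‖x‖ = 8.6033
with δb = [0.0000 -0.0317 0.0071], A·Δx = δb → ‖Δx‖ = 0.0933
dividing the unrounded norms, ‖Δx‖/‖x‖ = 0.0108
realised/bound (from unrounded values) ≈ 0.0338


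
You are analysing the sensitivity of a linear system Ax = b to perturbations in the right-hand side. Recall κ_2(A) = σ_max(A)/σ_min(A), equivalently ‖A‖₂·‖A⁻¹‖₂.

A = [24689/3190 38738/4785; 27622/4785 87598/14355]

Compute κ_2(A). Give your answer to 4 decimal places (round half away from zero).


M = AᵀA = [341512801/3663396 268937725/2747547; 268937725/2747547 847164136/8242641]. tr(M)=7684033/39204, det(M)=2401/9801
eigenvalues of AᵀA: λ = (tr ± √(tr²−4·det))/2 = 196, 49/39204
κ_2(A) = √(λ_max/λ_min) = √(196 / (49/39204)) = 396.0000

396.0000


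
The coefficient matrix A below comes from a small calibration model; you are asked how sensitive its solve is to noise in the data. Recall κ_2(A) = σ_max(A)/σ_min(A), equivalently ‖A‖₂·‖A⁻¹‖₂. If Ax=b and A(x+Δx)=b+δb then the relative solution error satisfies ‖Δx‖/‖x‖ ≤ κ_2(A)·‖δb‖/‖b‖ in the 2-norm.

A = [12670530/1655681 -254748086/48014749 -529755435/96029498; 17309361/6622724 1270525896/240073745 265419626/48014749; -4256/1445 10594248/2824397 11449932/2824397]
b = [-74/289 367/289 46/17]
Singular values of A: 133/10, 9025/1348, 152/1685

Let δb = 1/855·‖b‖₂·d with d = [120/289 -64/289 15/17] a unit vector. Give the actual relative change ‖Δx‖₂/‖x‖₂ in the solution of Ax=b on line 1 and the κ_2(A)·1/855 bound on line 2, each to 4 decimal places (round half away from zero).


0.0018
0.1724

from the listed singular values, σ₁ = 133/10, σ_n = 152/1685
condition number: (133/10) ÷ (152/1685) = 147.4375
κ_2(A)·‖δb‖/‖b‖ = 0.1724
solve Ax = b  →  x = [0.0610 -15.9149 15.4374]
‖b‖ = 3.0000, ‖x‖ = 22.1721
Δx = A⁻¹·δb where δb = 1/855·3.0000·d; ‖Δx‖ = 0.0389
relative error = 0.0018
realised/bound (from unrounded values) ≈ 0.0102


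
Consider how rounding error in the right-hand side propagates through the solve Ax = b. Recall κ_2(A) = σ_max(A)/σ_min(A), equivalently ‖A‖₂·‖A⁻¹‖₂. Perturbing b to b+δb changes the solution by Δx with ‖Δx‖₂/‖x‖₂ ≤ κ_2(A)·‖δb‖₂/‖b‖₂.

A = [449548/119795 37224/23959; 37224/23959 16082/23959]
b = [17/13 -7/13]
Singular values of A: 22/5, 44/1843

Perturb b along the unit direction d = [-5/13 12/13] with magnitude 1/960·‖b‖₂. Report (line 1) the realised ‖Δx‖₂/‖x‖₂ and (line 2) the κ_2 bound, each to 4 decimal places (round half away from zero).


0.0015
0.1920

largest singular value 22/5, smallest 44/1843
κ_2(A) = (22/5) / (44/1843) = 184.3000
bound on ‖Δx‖/‖x‖: κ·ε = 184.3000·1/960 = 0.1920
solve Ax = b  →  x = [16.3199 -38.5769]
‖b‖₂ = 1.4142 and ‖x‖₂ = 41.8870
with δb = [-0.0006 0.0014], A·Δx = δb → ‖Δx‖ = 0.0617
relative error = 0.0015
tightness: 0.0015 against a bound of 0.1920 (unrounded ratio ≈ 0.0077)
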